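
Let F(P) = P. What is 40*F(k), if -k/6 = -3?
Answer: 720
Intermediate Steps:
k = 18 (k = -6*(-3) = 18)
40*F(k) = 40*18 = 720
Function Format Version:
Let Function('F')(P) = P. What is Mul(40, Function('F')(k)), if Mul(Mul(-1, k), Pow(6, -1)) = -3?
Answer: 720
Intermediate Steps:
k = 18 (k = Mul(-6, -3) = 18)
Mul(40, Function('F')(k)) = Mul(40, 18) = 720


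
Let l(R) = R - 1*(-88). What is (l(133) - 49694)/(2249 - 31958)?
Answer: 5497/3301 ≈ 1.6653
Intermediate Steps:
l(R) = 88 + R (l(R) = R + 88 = 88 + R)
(l(133) - 49694)/(2249 - 31958) = ((88 + 133) - 49694)/(2249 - 31958) = (221 - 49694)/(-29709) = -49473*(-1/29709) = 5497/3301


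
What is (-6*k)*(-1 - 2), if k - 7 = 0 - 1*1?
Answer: 108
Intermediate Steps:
k = 6 (k = 7 + (0 - 1*1) = 7 + (0 - 1) = 7 - 1 = 6)
(-6*k)*(-1 - 2) = (-6*6)*(-1 - 2) = -36*(-3) = 108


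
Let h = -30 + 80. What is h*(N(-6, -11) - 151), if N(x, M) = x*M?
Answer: -4250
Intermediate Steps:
h = 50
N(x, M) = M*x
h*(N(-6, -11) - 151) = 50*(-11*(-6) - 151) = 50*(66 - 151) = 50*(-85) = -4250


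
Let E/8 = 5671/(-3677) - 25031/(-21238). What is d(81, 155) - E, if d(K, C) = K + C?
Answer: 9328477712/39046063 ≈ 238.91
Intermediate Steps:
d(K, C) = C + K
E = -113606844/39046063 (E = 8*(5671/(-3677) - 25031/(-21238)) = 8*(5671*(-1/3677) - 25031*(-1/21238)) = 8*(-5671/3677 + 25031/21238) = 8*(-28401711/78092126) = -113606844/39046063 ≈ -2.9096)
d(81, 155) - E = (155 + 81) - 1*(-113606844/39046063) = 236 + 113606844/39046063 = 9328477712/39046063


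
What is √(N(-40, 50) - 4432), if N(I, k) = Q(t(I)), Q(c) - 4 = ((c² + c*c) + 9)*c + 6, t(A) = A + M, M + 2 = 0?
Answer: 4*I*√9561 ≈ 391.12*I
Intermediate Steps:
M = -2 (M = -2 + 0 = -2)
t(A) = -2 + A (t(A) = A - 2 = -2 + A)
Q(c) = 10 + c*(9 + 2*c²) (Q(c) = 4 + (((c² + c*c) + 9)*c + 6) = 4 + (((c² + c²) + 9)*c + 6) = 4 + ((2*c² + 9)*c + 6) = 4 + ((9 + 2*c²)*c + 6) = 4 + (c*(9 + 2*c²) + 6) = 4 + (6 + c*(9 + 2*c²)) = 10 + c*(9 + 2*c²))
N(I, k) = -8 + 2*(-2 + I)³ + 9*I (N(I, k) = 10 + 2*(-2 + I)³ + 9*(-2 + I) = 10 + 2*(-2 + I)³ + (-18 + 9*I) = -8 + 2*(-2 + I)³ + 9*I)
√(N(-40, 50) - 4432) = √((-8 + 2*(-2 - 40)³ + 9*(-40)) - 4432) = √((-8 + 2*(-42)³ - 360) - 4432) = √((-8 + 2*(-74088) - 360) - 4432) = √((-8 - 148176 - 360) - 4432) = √(-148544 - 4432) = √(-152976) = 4*I*√9561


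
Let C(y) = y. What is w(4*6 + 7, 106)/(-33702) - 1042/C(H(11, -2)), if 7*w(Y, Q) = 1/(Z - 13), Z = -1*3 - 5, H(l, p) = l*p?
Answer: 2581135085/54496134 ≈ 47.364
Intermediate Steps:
Z = -8 (Z = -3 - 5 = -8)
w(Y, Q) = -1/147 (w(Y, Q) = 1/(7*(-8 - 13)) = (1/7)/(-21) = (1/7)*(-1/21) = -1/147)
w(4*6 + 7, 106)/(-33702) - 1042/C(H(11, -2)) = -1/147/(-33702) - 1042/(11*(-2)) = -1/147*(-1/33702) - 1042/(-22) = 1/4954194 - 1042*(-1/22) = 1/4954194 + 521/11 = 2581135085/54496134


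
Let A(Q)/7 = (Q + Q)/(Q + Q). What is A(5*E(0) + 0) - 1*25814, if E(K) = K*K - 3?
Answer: -25807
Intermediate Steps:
E(K) = -3 + K**2 (E(K) = K**2 - 3 = -3 + K**2)
A(Q) = 7 (A(Q) = 7*((Q + Q)/(Q + Q)) = 7*((2*Q)/((2*Q))) = 7*((2*Q)*(1/(2*Q))) = 7*1 = 7)
A(5*E(0) + 0) - 1*25814 = 7 - 1*25814 = 7 - 25814 = -25807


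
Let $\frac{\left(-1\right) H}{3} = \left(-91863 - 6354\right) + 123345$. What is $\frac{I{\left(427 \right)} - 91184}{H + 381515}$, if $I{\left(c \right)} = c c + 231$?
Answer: $\frac{91376}{306131} \approx 0.29849$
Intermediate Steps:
$I{\left(c \right)} = 231 + c^{2}$ ($I{\left(c \right)} = c^{2} + 231 = 231 + c^{2}$)
$H = -75384$ ($H = - 3 \left(\left(-91863 - 6354\right) + 123345\right) = - 3 \left(-98217 + 123345\right) = \left(-3\right) 25128 = -75384$)
$\frac{I{\left(427 \right)} - 91184}{H + 381515} = \frac{\left(231 + 427^{2}\right) - 91184}{-75384 + 381515} = \frac{\left(231 + 182329\right) - 91184}{306131} = \left(182560 - 91184\right) \frac{1}{306131} = 91376 \cdot \frac{1}{306131} = \frac{91376}{306131}$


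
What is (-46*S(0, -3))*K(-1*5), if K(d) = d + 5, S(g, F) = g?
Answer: 0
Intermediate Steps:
K(d) = 5 + d
(-46*S(0, -3))*K(-1*5) = (-46*0)*(5 - 1*5) = 0*(5 - 5) = 0*0 = 0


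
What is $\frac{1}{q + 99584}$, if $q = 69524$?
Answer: $\frac{1}{169108} \approx 5.9134 \cdot 10^{-6}$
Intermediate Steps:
$\frac{1}{q + 99584} = \frac{1}{69524 + 99584} = \frac{1}{169108}$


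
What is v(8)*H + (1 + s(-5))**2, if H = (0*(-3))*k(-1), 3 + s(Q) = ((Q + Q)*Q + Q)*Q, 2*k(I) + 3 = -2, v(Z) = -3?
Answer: 51529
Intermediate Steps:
k(I) = -5/2 (k(I) = -3/2 + (1/2)*(-2) = -3/2 - 1 = -5/2)
s(Q) = -3 + Q*(Q + 2*Q**2) (s(Q) = -3 + ((Q + Q)*Q + Q)*Q = -3 + ((2*Q)*Q + Q)*Q = -3 + (2*Q**2 + Q)*Q = -3 + (Q + 2*Q**2)*Q = -3 + Q*(Q + 2*Q**2))
H = 0 (H = (0*(-3))*(-5/2) = 0*(-5/2) = 0)
v(8)*H + (1 + s(-5))**2 = -3*0 + (1 + (-3 + (-5)**2 + 2*(-5)**3))**2 = 0 + (1 + (-3 + 25 + 2*(-125)))**2 = 0 + (1 + (-3 + 25 - 250))**2 = 0 + (1 - 228)**2 = 0 + (-227)**2 = 0 + 51529 = 51529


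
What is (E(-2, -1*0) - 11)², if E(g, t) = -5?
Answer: 256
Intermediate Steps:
(E(-2, -1*0) - 11)² = (-5 - 11)² = (-16)² = 256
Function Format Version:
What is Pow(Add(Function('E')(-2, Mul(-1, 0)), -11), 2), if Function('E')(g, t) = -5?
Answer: 256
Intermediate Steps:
Pow(Add(Function('E')(-2, Mul(-1, 0)), -11), 2) = Pow(Add(-5, -11), 2) = Pow(-16, 2) = 256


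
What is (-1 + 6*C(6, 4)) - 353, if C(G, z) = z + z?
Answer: -306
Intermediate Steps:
C(G, z) = 2*z
(-1 + 6*C(6, 4)) - 353 = (-1 + 6*(2*4)) - 353 = (-1 + 6*8) - 353 = (-1 + 48) - 353 = 47 - 353 = -306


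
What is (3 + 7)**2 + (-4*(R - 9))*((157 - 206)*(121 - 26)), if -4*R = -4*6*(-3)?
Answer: -502640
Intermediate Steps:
R = -18 (R = -(-4*6)*(-3)/4 = -(-6)*(-3) = -1/4*72 = -18)
(3 + 7)**2 + (-4*(R - 9))*((157 - 206)*(121 - 26)) = (3 + 7)**2 + (-4*(-18 - 9))*((157 - 206)*(121 - 26)) = 10**2 + (-4*(-27))*(-49*95) = 100 + 108*(-4655) = 100 - 502740 = -502640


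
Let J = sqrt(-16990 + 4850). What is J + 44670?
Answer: 44670 + 2*I*sqrt(3035) ≈ 44670.0 + 110.18*I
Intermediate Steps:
J = 2*I*sqrt(3035) (J = sqrt(-12140) = 2*I*sqrt(3035) ≈ 110.18*I)
J + 44670 = 2*I*sqrt(3035) + 44670 = 44670 + 2*I*sqrt(3035)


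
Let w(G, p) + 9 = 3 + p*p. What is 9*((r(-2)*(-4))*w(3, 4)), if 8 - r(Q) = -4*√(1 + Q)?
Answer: -2880 - 1440*I ≈ -2880.0 - 1440.0*I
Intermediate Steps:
r(Q) = 8 + 4*√(1 + Q) (r(Q) = 8 - (-4)*√(1 + Q) = 8 + 4*√(1 + Q))
w(G, p) = -6 + p² (w(G, p) = -9 + (3 + p*p) = -9 + (3 + p²) = -6 + p²)
9*((r(-2)*(-4))*w(3, 4)) = 9*(((8 + 4*√(1 - 2))*(-4))*(-6 + 4²)) = 9*(((8 + 4*√(-1))*(-4))*(-6 + 16)) = 9*(((8 + 4*I)*(-4))*10) = 9*((-32 - 16*I)*10) = 9*(-320 - 160*I) = -2880 - 1440*I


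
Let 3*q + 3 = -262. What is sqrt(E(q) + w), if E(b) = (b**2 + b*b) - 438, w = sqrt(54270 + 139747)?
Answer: sqrt(136508 + 9*sqrt(194017))/3 ≈ 124.93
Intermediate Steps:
q = -265/3 (q = -1 + (1/3)*(-262) = -1 - 262/3 = -265/3 ≈ -88.333)
w = sqrt(194017) ≈ 440.47
E(b) = -438 + 2*b**2 (E(b) = (b**2 + b**2) - 438 = 2*b**2 - 438 = -438 + 2*b**2)
sqrt(E(q) + w) = sqrt((-438 + 2*(-265/3)**2) + sqrt(194017)) = sqrt((-438 + 2*(70225/9)) + sqrt(194017)) = sqrt((-438 + 140450/9) + sqrt(194017)) = sqrt(136508/9 + sqrt(194017))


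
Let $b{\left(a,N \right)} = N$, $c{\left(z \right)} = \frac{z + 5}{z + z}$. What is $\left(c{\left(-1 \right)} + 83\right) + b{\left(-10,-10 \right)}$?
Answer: $71$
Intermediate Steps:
$c{\left(z \right)} = \frac{5 + z}{2 z}$
$\left(c{\left(-1 \right)} + 83\right) + b{\left(-10,-10 \right)} = \left(\frac{5 - 1}{2 \left(-1\right)} + 83\right) - 10 = \left(\frac{1}{2} \left(-1\right) 4 + 83\right) - 10 = \left(-2 + 83\right) - 10 = 81 - 10 = 71$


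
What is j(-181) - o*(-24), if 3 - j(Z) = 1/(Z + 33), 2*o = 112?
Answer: 199357/148 ≈ 1347.0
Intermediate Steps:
o = 56 (o = (1/2)*112 = 56)
j(Z) = 3 - 1/(33 + Z) (j(Z) = 3 - 1/(Z + 33) = 3 - 1/(33 + Z))
j(-181) - o*(-24) = (98 + 3*(-181))/(33 - 181) - 56*(-24) = (98 - 543)/(-148) - 1*(-1344) = -1/148*(-445) + 1344 = 445/148 + 1344 = 199357/148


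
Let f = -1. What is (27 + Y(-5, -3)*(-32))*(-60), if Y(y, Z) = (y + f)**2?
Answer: 67500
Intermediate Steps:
Y(y, Z) = (-1 + y)**2 (Y(y, Z) = (y - 1)**2 = (-1 + y)**2)
(27 + Y(-5, -3)*(-32))*(-60) = (27 + (-1 - 5)**2*(-32))*(-60) = (27 + (-6)**2*(-32))*(-60) = (27 + 36*(-32))*(-60) = (27 - 1152)*(-60) = -1125*(-60) = 67500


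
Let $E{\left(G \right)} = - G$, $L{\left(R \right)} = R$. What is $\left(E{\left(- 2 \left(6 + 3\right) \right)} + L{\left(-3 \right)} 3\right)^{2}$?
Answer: $81$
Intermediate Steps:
$\left(E{\left(- 2 \left(6 + 3\right) \right)} + L{\left(-3 \right)} 3\right)^{2} = \left(- \left(-2\right) \left(6 + 3\right) - 9\right)^{2} = \left(- \left(-2\right) 9 - 9\right)^{2} = \left(\left(-1\right) \left(-18\right) - 9\right)^{2} = \left(18 - 9\right)^{2} = 9^{2} = 81$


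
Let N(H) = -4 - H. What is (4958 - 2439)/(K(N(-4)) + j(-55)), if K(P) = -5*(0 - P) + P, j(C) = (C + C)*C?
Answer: 229/550 ≈ 0.41636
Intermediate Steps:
j(C) = 2*C**2 (j(C) = (2*C)*C = 2*C**2)
K(P) = 6*P (K(P) = -(-5)*P + P = 5*P + P = 6*P)
(4958 - 2439)/(K(N(-4)) + j(-55)) = (4958 - 2439)/(6*(-4 - 1*(-4)) + 2*(-55)**2) = 2519/(6*(-4 + 4) + 2*3025) = 2519/(6*0 + 6050) = 2519/(0 + 6050) = 2519/6050 = 2519*(1/6050) = 229/550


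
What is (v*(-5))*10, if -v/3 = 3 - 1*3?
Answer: 0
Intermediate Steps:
v = 0 (v = -3*(3 - 1*3) = -3*(3 - 3) = -3*0 = 0)
(v*(-5))*10 = (0*(-5))*10 = 0*10 = 0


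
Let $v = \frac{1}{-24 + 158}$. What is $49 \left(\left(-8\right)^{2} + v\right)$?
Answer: $\frac{420273}{134} \approx 3136.4$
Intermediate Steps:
$v = \frac{1}{134} \approx 0.0074627$
$49 \left(\left(-8\right)^{2} + v\right) = 49 \left(\left(-8\right)^{2} + \frac{1}{134}\right) = 49 \left(64 + \frac{1}{134}\right) = 49 \cdot \frac{8577}{134} = \frac{420273}{134}$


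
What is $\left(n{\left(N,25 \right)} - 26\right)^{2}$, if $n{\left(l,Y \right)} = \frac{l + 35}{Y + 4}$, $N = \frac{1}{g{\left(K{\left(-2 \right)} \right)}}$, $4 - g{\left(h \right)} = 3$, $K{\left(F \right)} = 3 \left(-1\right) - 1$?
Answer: $\frac{515524}{841} \approx 612.99$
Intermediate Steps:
$K{\left(F \right)} = -4$ ($K{\left(F \right)} = -3 - 1 = -4$)
$g{\left(h \right)} = 1$ ($g{\left(h \right)} = 4 - 3 = 1$)
$N = 1$ ($N = 1^{-1} = 1$)
$n{\left(l,Y \right)} = \frac{35 + l}{4 + Y}$
$\left(n{\left(N,25 \right)} - 26\right)^{2} = \left(\frac{35 + 1}{4 + 25} - 26\right)^{2} = \left(\frac{1}{29} \cdot 36 - 26\right)^{2} = \left(\frac{36}{29} - 26\right)^{2} = \left(- \frac{718}{29}\right)^{2} = \frac{515524}{841}$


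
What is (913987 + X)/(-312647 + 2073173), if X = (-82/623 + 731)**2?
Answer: 281035589942/341655597927 ≈ 0.82257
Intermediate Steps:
X = 207326319561/388129 (X = (-82*1/623 + 731)**2 = (-82/623 + 731)**2 = (455331/623)**2 = 207326319561/388129 ≈ 5.3417e+5)
(913987 + X)/(-312647 + 2073173) = (913987 + 207326319561/388129)/(-312647 + 2073173) = (562071179884/388129)/1760526 = (562071179884/388129)*(1/1760526) = 281035589942/341655597927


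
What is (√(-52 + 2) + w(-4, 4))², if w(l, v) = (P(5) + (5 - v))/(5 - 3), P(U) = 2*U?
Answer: -79/4 + 55*I*√2 ≈ -19.75 + 77.782*I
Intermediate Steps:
w(l, v) = 15/2 - v/2 (w(l, v) = (2*5 + (5 - v))/(5 - 3) = (10 + (5 - v))/2 = (15 - v)*(½) = 15/2 - v/2)
(√(-52 + 2) + w(-4, 4))² = (√(-52 + 2) + (15/2 - ½*4))² = (√(-50) + (15/2 - 2))² = (5*I*√2 + 11/2)² = (11/2 + 5*I*√2)²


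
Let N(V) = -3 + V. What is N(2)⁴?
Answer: 1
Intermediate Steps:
N(2)⁴ = (-3 + 2)⁴ = (-1)⁴ = 1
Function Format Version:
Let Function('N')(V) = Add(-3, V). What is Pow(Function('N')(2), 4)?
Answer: 1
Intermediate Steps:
Pow(Function('N')(2), 4) = Pow(Add(-3, 2), 4) = Pow(-1, 4) = 1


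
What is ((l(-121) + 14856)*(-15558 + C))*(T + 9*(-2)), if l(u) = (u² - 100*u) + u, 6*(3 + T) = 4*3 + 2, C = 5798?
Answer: 22669122560/3 ≈ 7.5564e+9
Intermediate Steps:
T = -⅔ (T = -3 + (4*3 + 2)/6 = -3 + (12 + 2)/6 = -3 + (⅙)*14 = -3 + 7/3 = -⅔ ≈ -0.66667)
l(u) = u² - 99*u
((l(-121) + 14856)*(-15558 + C))*(T + 9*(-2)) = ((-121*(-99 - 121) + 14856)*(-15558 + 5798))*(-⅔ + 9*(-2)) = ((-121*(-220) + 14856)*(-9760))*(-⅔ - 18) = ((26620 + 14856)*(-9760))*(-56/3) = (41476*(-9760))*(-56/3) = -404805760*(-56/3) = 22669122560/3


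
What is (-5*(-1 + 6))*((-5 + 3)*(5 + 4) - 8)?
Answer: 650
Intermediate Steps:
(-5*(-1 + 6))*((-5 + 3)*(5 + 4) - 8) = (-5*5)*(-2*9 - 8) = -25*(-18 - 8) = -25*(-26) = 650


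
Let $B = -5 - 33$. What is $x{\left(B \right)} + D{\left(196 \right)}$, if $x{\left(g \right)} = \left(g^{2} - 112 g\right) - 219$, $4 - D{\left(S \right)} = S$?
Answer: $5289$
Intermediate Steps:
$D{\left(S \right)} = 4 - S$
$B = -38$
$x{\left(g \right)} = -219 + g^{2} - 112 g$
$x{\left(B \right)} + D{\left(196 \right)} = \left(-219 + \left(-38\right)^{2} - -4256\right) + \left(4 - 196\right) = \left(-219 + 1444 + 4256\right) + \left(4 - 196\right) = 5481 - 192 = 5289$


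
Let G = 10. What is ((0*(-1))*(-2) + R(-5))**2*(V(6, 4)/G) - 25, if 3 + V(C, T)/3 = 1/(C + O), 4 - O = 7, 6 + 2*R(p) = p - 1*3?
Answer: -321/5 ≈ -64.200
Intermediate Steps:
R(p) = -9/2 + p/2 (R(p) = -3 + (p - 1*3)/2 = -3 + (p - 3)/2 = -3 + (-3 + p)/2 = -3 + (-3/2 + p/2) = -9/2 + p/2)
O = -3 (O = 4 - 1*7 = 4 - 7 = -3)
V(C, T) = -9 + 3/(-3 + C) (V(C, T) = -9 + 3/(C - 3) = -9 + 3/(-3 + C))
((0*(-1))*(-2) + R(-5))**2*(V(6, 4)/G) - 25 = ((0*(-1))*(-2) + (-9/2 + (1/2)*(-5)))**2*((3*(10 - 3*6)/(-3 + 6))/10) - 25 = (0*(-2) + (-9/2 - 5/2))**2*((3*(10 - 18)/3)*(1/10)) - 25 = (0 - 7)**2*((3*(1/3)*(-8))*(1/10)) - 25 = (-7)**2*(-8*1/10) - 25 = 49*(-4/5) - 25 = -196/5 - 25 = -321/5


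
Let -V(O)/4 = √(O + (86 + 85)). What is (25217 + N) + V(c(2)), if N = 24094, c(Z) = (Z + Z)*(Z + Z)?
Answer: 49311 - 4*√187 ≈ 49256.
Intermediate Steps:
c(Z) = 4*Z² (c(Z) = (2*Z)*(2*Z) = 4*Z²)
V(O) = -4*√(171 + O) (V(O) = -4*√(O + (86 + 85)) = -4*√(O + 171) = -4*√(171 + O))
(25217 + N) + V(c(2)) = (25217 + 24094) - 4*√(171 + 4*2²) = 49311 - 4*√(171 + 4*4) = 49311 - 4*√(171 + 16) = 49311 - 4*√187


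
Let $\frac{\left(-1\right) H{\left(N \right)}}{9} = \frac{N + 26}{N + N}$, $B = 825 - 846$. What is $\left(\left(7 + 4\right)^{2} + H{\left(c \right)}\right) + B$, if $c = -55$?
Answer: $\frac{10739}{110} \approx 97.627$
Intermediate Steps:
$B = -21$ ($B = 825 - 846 = -21$)
$H{\left(N \right)} = - \frac{9 \left(26 + N\right)}{2 N}$ ($H{\left(N \right)} = - 9 \frac{N + 26}{N + N} = - 9 \frac{26 + N}{2 N} = - \frac{9 \left(26 + N\right)}{2 N}$)
$\left(\left(7 + 4\right)^{2} + H{\left(c \right)}\right) + B = \left(\left(7 + 4\right)^{2} - \left(\frac{9}{2} + \frac{117}{-55}\right)\right) - 21 = \left(11^{2} - \frac{261}{110}\right) - 21 = \left(121 + \left(- \frac{9}{2} + \frac{117}{55}\right)\right) - 21 = \left(121 - \frac{261}{110}\right) - 21 = \frac{13049}{110} - 21 = \frac{10739}{110}$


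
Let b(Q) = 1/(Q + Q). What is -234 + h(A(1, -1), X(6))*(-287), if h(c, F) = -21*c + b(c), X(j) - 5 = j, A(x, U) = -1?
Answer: -12235/2 ≈ -6117.5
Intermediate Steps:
b(Q) = 1/(2*Q)
X(j) = 5 + j
h(c, F) = 1/(2*c) - 21*c (h(c, F) = -21*c + 1/(2*c) = 1/(2*c) - 21*c)
-234 + h(A(1, -1), X(6))*(-287) = -234 + ((½)/(-1) - 21*(-1))*(-287) = -234 + ((½)*(-1) + 21)*(-287) = -234 + (-½ + 21)*(-287) = -234 + (41/2)*(-287) = -234 - 11767/2 = -12235/2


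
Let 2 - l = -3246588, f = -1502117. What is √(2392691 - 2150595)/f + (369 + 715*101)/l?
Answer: 36292/1623295 - 4*√15131/1502117 ≈ 0.022029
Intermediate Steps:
l = 3246590 (l = 2 - 1*(-3246588) = 2 + 3246588 = 3246590)
√(2392691 - 2150595)/f + (369 + 715*101)/l = √(2392691 - 2150595)/(-1502117) + (369 + 715*101)/3246590 = √242096*(-1/1502117) + (369 + 72215)*(1/3246590) = (4*√15131)*(-1/1502117) + 72584*(1/3246590) = -4*√15131/1502117 + 36292/1623295 = 36292/1623295 - 4*√15131/1502117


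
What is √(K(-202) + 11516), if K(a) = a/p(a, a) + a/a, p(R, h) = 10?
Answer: 2*√71855/5 ≈ 107.22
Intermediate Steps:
K(a) = 1 + a/10 (K(a) = a/10 + a/a = a*(⅒) + 1 = a/10 + 1 = 1 + a/10)
√(K(-202) + 11516) = √((1 + (⅒)*(-202)) + 11516) = √((1 - 101/5) + 11516) = √(-96/5 + 11516) = √(57484/5) = 2*√71855/5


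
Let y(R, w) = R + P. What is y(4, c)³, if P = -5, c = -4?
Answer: -1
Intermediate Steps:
y(R, w) = -5 + R (y(R, w) = R - 5 = -5 + R)
y(4, c)³ = (-5 + 4)³ = (-1)³ = -1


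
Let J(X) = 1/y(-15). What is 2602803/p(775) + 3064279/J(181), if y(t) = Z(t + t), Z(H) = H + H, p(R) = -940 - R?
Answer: -45045273129/245 ≈ -1.8386e+8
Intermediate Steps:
Z(H) = 2*H
y(t) = 4*t (y(t) = 2*(t + t) = 2*(2*t) = 4*t)
J(X) = -1/60 (J(X) = 1/(4*(-15)) = 1/(-60) = -1/60)
2602803/p(775) + 3064279/J(181) = 2602803/(-940 - 1*775) + 3064279/(-1/60) = 2602803/(-940 - 775) + 3064279*(-60) = 2602803/(-1715) - 183856740 = 2602803*(-1/1715) - 183856740 = -371829/245 - 183856740 = -45045273129/245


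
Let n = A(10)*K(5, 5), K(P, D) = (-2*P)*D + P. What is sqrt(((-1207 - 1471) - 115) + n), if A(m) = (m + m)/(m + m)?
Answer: I*sqrt(2838) ≈ 53.273*I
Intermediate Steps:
A(m) = 1 (A(m) = (2*m)/((2*m)) = (2*m)*(1/(2*m)) = 1)
K(P, D) = P - 2*D*P (K(P, D) = -2*D*P + P = P - 2*D*P)
n = -45 (n = 1*(5*(1 - 2*5)) = 1*(5*(1 - 10)) = 1*(5*(-9)) = 1*(-45) = -45)
sqrt(((-1207 - 1471) - 115) + n) = sqrt(((-1207 - 1471) - 115) - 45) = sqrt((-2678 - 115) - 45) = sqrt(-2793 - 45) = sqrt(-2838) = I*sqrt(2838)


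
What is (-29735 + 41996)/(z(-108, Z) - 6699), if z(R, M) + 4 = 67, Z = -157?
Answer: -4087/2212 ≈ -1.8476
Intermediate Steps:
z(R, M) = 63 (z(R, M) = -4 + 67 = 63)
(-29735 + 41996)/(z(-108, Z) - 6699) = (-29735 + 41996)/(63 - 6699) = 12261/(-6636) = 12261*(-1/6636) = -4087/2212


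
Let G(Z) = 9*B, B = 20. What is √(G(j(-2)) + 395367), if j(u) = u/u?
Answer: √395547 ≈ 628.92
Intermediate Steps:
j(u) = 1
G(Z) = 180 (G(Z) = 9*20 = 180)
√(G(j(-2)) + 395367) = √(180 + 395367) = √395547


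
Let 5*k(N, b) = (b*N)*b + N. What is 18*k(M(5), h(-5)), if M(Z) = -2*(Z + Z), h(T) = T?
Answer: -1872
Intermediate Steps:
M(Z) = -4*Z
k(N, b) = N/5 + N*b²/5 (k(N, b) = ((b*N)*b + N)/5 = ((N*b)*b + N)/5 = (N*b² + N)/5 = (N + N*b²)/5 = N/5 + N*b²/5)
18*k(M(5), h(-5)) = 18*((-4*5)*(1 + (-5)²)/5) = 18*((⅕)*(-20)*(1 + 25)) = 18*((⅕)*(-20)*26) = 18*(-104) = -1872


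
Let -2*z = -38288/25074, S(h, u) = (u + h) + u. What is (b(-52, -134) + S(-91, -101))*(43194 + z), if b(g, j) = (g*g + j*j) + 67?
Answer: 11065680213500/12537 ≈ 8.8264e+8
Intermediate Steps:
S(h, u) = h + 2*u (S(h, u) = (h + u) + u = h + 2*u)
b(g, j) = 67 + g² + j² (b(g, j) = (g² + j²) + 67 = 67 + g² + j²)
z = 9572/12537 (z = -(-19144)/25074 = -½*(-19144/12537) = 9572/12537 ≈ 0.76350)
(b(-52, -134) + S(-91, -101))*(43194 + z) = ((67 + (-52)² + (-134)²) + (-91 + 2*(-101)))*(43194 + 9572/12537) = ((67 + 2704 + 17956) + (-91 - 202))*(541532750/12537) = (20727 - 293)*(541532750/12537) = 20434*(541532750/12537) = 11065680213500/12537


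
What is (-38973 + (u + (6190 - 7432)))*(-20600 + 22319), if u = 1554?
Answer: -66458259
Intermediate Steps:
(-38973 + (u + (6190 - 7432)))*(-20600 + 22319) = (-38973 + (1554 + (6190 - 7432)))*(-20600 + 22319) = (-38973 + (1554 - 1242))*1719 = (-38973 + 312)*1719 = -38661*1719 = -66458259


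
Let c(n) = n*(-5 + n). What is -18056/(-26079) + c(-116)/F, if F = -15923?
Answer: -78539156/415255917 ≈ -0.18913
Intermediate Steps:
-18056/(-26079) + c(-116)/F = -18056/(-26079) - 116*(-5 - 116)/(-15923) = -18056*(-1/26079) - 116*(-121)*(-1/15923) = 18056/26079 + 14036*(-1/15923) = 18056/26079 - 14036/15923 = -78539156/415255917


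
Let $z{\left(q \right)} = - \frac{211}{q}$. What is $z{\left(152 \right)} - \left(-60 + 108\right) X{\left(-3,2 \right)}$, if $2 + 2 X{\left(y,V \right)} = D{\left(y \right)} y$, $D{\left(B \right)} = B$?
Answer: $- \frac{25747}{152} \approx -169.39$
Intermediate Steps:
$X{\left(y,V \right)} = -1 + \frac{y^{2}}{2}$ ($X{\left(y,V \right)} = -1 + \frac{y y}{2} = -1 + \frac{y^{2}}{2}$)
$z{\left(152 \right)} - \left(-60 + 108\right) X{\left(-3,2 \right)} = - \frac{211}{152} - \left(-60 + 108\right) \left(-1 + \frac{\left(-3\right)^{2}}{2}\right) = \left(-211\right) \frac{1}{152} - 48 \left(-1 + \frac{1}{2} \cdot 9\right) = - \frac{211}{152} - 48 \left(-1 + \frac{9}{2}\right) = - \frac{211}{152} - 48 \cdot \frac{7}{2} = - \frac{211}{152} - 168 = - \frac{25747}{152}$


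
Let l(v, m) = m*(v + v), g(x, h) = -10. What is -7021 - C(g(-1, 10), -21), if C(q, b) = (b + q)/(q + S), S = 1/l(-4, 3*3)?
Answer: -5064373/721 ≈ -7024.1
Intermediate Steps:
l(v, m) = 2*m*v (l(v, m) = m*(2*v) = 2*m*v)
S = -1/72 (S = 1/(2*(3*3)*(-4)) = 1/(2*9*(-4)) = 1/(-72) = -1/72 ≈ -0.013889)
C(q, b) = (b + q)/(-1/72 + q) (C(q, b) = (b + q)/(q - 1/72) = (b + q)/(-1/72 + q))
-7021 - C(g(-1, 10), -21) = -7021 - 72*(-21 - 10)/(-1 + 72*(-10)) = -7021 - 72*(-31)/(-1 - 720) = -7021 - 72*(-31)/(-721) = -7021 - 72*(-1)*(-31)/721 = -7021 - 1*2232/721 = -7021 - 2232/721 = -5064373/721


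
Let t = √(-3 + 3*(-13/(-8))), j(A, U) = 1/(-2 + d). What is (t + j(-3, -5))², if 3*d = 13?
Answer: 807/392 + 3*√30/14 ≈ 3.2324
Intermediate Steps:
d = 13/3 (d = (⅓)*13 = 13/3 ≈ 4.3333)
j(A, U) = 3/7 (j(A, U) = 1/(-2 + 13/3) = 1/(7/3) = 3/7)
t = √30/4 (t = √(-3 + 3*(-13*(-⅛))) = √(-3 + 3*(13/8)) = √(-3 + 39/8) = √(15/8) = √30/4 ≈ 1.3693)
(t + j(-3, -5))² = (√30/4 + 3/7)² = (3/7 + √30/4)²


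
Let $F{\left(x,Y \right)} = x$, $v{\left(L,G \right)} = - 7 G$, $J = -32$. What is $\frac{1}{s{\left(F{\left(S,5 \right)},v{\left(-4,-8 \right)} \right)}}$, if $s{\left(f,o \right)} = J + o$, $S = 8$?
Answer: $\frac{1}{24} \approx 0.041667$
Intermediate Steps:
$s{\left(f,o \right)} = -32 + o$
$\frac{1}{s{\left(F{\left(S,5 \right)},v{\left(-4,-8 \right)} \right)}} = \frac{1}{-32 - -56} = \frac{1}{-32 + 56} = \frac{1}{24}$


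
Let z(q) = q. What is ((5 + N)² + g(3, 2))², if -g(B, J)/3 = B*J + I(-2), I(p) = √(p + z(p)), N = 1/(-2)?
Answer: -495/16 - 27*I ≈ -30.938 - 27.0*I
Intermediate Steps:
N = -½ ≈ -0.50000
I(p) = √2*√p (I(p) = √(p + p) = √(2*p) = √2*√p)
g(B, J) = -6*I - 3*B*J (g(B, J) = -3*(B*J + √2*√(-2)) = -3*(B*J + √2*(I*√2)) = -3*(B*J + 2*I) = -3*(2*I + B*J) = -6*I - 3*B*J)
((5 + N)² + g(3, 2))² = ((5 - ½)² + (-6*I - 3*3*2))² = ((9/2)² + (-6*I - 18))² = (81/4 + (-18 - 6*I))² = (9/4 - 6*I)²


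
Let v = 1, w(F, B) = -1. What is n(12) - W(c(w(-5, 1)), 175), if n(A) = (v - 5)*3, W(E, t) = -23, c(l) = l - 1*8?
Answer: 11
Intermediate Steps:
c(l) = -8 + l (c(l) = l - 8 = -8 + l)
n(A) = -12 (n(A) = (1 - 5)*3 = -4*3 = -12)
n(12) - W(c(w(-5, 1)), 175) = -12 - 1*(-23) = -12 + 23 = 11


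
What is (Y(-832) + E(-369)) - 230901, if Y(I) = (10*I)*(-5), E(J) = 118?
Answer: -189183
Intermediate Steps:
Y(I) = -50*I
(Y(-832) + E(-369)) - 230901 = (-50*(-832) + 118) - 230901 = (41600 + 118) - 230901 = 41718 - 230901 = -189183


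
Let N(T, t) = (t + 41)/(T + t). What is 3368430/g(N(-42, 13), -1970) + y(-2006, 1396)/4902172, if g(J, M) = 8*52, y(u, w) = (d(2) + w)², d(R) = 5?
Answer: 158783074569/19608688 ≈ 8097.6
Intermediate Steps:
N(T, t) = (41 + t)/(T + t)
y(u, w) = (5 + w)²
g(J, M) = 416
3368430/g(N(-42, 13), -1970) + y(-2006, 1396)/4902172 = 3368430/416 + (5 + 1396)²/4902172 = 3368430*(1/416) + 1401²*(1/4902172) = 129555/16 + 1962801*(1/4902172) = 129555/16 + 1962801/4902172 = 158783074569/19608688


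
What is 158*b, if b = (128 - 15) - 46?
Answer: 10586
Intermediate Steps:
b = 67 (b = 113 - 46 = 67)
158*b = 158*67 = 10586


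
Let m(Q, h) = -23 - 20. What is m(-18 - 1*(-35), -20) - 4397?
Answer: -4440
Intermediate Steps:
m(Q, h) = -43
m(-18 - 1*(-35), -20) - 4397 = -43 - 4397 = -4440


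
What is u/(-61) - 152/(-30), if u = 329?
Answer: -299/915 ≈ -0.32678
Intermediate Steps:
u/(-61) - 152/(-30) = 329/(-61) - 152/(-30) = 329*(-1/61) - 152*(-1/30) = -329/61 + 76/15 = -299/915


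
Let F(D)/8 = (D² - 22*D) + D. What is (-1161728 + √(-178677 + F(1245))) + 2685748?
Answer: 1524020 + 3*√1334707 ≈ 1.5275e+6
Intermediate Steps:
F(D) = -168*D + 8*D² (F(D) = 8*((D² - 22*D) + D) = 8*(D² - 21*D) = -168*D + 8*D²)
(-1161728 + √(-178677 + F(1245))) + 2685748 = (-1161728 + √(-178677 + 8*1245*(-21 + 1245))) + 2685748 = (-1161728 + √(-178677 + 8*1245*1224)) + 2685748 = (-1161728 + √(-178677 + 12191040)) + 2685748 = (-1161728 + √12012363) + 2685748 = (-1161728 + 3*√1334707) + 2685748 = 1524020 + 3*√1334707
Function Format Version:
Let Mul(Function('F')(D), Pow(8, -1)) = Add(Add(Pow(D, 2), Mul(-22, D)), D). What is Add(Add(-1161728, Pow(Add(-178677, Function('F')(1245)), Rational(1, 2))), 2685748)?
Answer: Add(1524020, Mul(3, Pow(1334707, Rational(1, 2)))) ≈ 1.5275e+6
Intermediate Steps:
Function('F')(D) = Add(Mul(-168, D), Mul(8, Pow(D, 2))) (Function('F')(D) = Mul(8, Add(Add(Pow(D, 2), Mul(-22, D)), D)) = Mul(8, Add(Pow(D, 2), Mul(-21, D))) = Add(Mul(-168, D), Mul(8, Pow(D, 2))))
Add(Add(-1161728, Pow(Add(-178677, Function('F')(1245)), Rational(1, 2))), 2685748) = Add(Add(-1161728, Pow(Add(-178677, Mul(8, 1245, Add(-21, 1245))), Rational(1, 2))), 2685748) = Add(Add(-1161728, Pow(Add(-178677, Mul(8, 1245, 1224)), Rational(1, 2))), 2685748) = Add(Add(-1161728, Pow(Add(-178677, 12191040), Rational(1, 2))), 2685748) = Add(Add(-1161728, Pow(12012363, Rational(1, 2))), 2685748) = Add(Add(-1161728, Mul(3, Pow(1334707, Rational(1, 2)))), 2685748) = Add(1524020, Mul(3, Pow(1334707, Rational(1, 2))))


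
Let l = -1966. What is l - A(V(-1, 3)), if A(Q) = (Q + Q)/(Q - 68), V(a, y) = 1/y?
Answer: -399096/203 ≈ -1966.0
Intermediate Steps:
A(Q) = 2*Q/(-68 + Q) (A(Q) = (2*Q)/(-68 + Q) = 2*Q/(-68 + Q))
l - A(V(-1, 3)) = -1966 - 2/(3*(-68 + 1/3)) = -1966 - 2/(3*(-203/3)) = -1966 - 2*(-3)/(3*203) = -1966 - 1*(-2/203) = -1966 + 2/203 = -399096/203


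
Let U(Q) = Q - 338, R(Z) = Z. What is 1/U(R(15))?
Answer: -1/323 ≈ -0.0030960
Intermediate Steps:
U(Q) = -338 + Q
1/U(R(15)) = 1/(-338 + 15) = 1/(-323) = -1/323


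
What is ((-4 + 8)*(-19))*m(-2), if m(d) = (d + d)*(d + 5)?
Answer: 912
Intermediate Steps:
m(d) = 2*d*(5 + d) (m(d) = (2*d)*(5 + d) = 2*d*(5 + d))
((-4 + 8)*(-19))*m(-2) = ((-4 + 8)*(-19))*(2*(-2)*(5 - 2)) = (4*(-19))*(2*(-2)*3) = -76*(-12) = 912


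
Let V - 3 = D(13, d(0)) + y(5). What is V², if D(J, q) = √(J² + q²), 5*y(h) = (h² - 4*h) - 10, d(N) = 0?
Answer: 225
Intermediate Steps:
y(h) = -2 - 4*h/5 + h²/5 (y(h) = ((h² - 4*h) - 10)/5 = (-10 + h² - 4*h)/5 = -2 - 4*h/5 + h²/5)
V = 15 (V = 3 + (√(13² + 0²) + (-2 - ⅘*5 + (⅕)*5²)) = 3 + (√(169 + 0) + (-2 - 4 + (⅕)*25)) = 3 + (√169 + (-2 - 4 + 5)) = 3 + (13 - 1) = 3 + 12 = 15)
V² = 15² = 225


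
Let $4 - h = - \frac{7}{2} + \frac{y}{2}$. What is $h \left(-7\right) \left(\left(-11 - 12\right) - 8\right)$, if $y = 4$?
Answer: $\frac{2387}{2} \approx 1193.5$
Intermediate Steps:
$h = \frac{11}{2}$ ($h = 4 - \left(- \frac{7}{2} + \frac{4}{2}\right) = 4 - \left(\left(-7\right) \frac{1}{2} + 4 \cdot \frac{1}{2}\right) = 4 - \left(- \frac{7}{2} + 2\right) = 4 - - \frac{3}{2} = 4 + \frac{3}{2} = \frac{11}{2} \approx 5.5$)
$h \left(-7\right) \left(\left(-11 - 12\right) - 8\right) = \frac{11}{2} \left(-7\right) \left(\left(-11 - 12\right) - 8\right) = - \frac{77 \left(-23 - 8\right)}{2} = \left(- \frac{77}{2}\right) \left(-31\right) = \frac{2387}{2}$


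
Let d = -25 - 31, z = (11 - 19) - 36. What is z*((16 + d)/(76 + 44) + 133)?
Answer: -17512/3 ≈ -5837.3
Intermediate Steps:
z = -44 (z = -8 - 36 = -44)
d = -56
z*((16 + d)/(76 + 44) + 133) = -44*((16 - 56)/(76 + 44) + 133) = -44*(-40/120 + 133) = -44*(-40*1/120 + 133) = -44*(-⅓ + 133) = -44*398/3 = -17512/3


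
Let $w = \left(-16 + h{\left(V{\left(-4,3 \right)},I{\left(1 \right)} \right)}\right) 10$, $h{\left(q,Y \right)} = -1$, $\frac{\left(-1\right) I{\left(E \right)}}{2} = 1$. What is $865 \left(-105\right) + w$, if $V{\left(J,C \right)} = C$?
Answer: $-90995$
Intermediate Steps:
$I{\left(E \right)} = -2$ ($I{\left(E \right)} = \left(-2\right) 1 = -2$)
$w = -170$ ($w = \left(-16 - 1\right) 10 = \left(-17\right) 10 = -170$)
$865 \left(-105\right) + w = 865 \left(-105\right) - 170 = -90825 - 170 = -90995$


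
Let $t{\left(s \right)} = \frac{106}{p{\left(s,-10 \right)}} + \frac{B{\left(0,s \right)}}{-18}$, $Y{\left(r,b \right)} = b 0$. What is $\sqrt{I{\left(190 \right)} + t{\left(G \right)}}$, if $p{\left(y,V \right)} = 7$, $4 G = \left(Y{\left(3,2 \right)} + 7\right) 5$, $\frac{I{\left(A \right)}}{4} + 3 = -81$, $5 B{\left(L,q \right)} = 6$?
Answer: $\frac{i \sqrt{3538185}}{105} \approx 17.914 i$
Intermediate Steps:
$Y{\left(r,b \right)} = 0$
$B{\left(L,q \right)} = \frac{6}{5}$ ($B{\left(L,q \right)} = \frac{1}{5} \cdot 6 = \frac{6}{5}$)
$I{\left(A \right)} = -336$ ($I{\left(A \right)} = -12 + 4 \left(-81\right) = -12 - 324 = -336$)
$G = \frac{35}{4}$ ($G = \frac{\left(0 + 7\right) 5}{4} = \frac{7 \cdot 5}{4} = \frac{1}{4} \cdot 35 = \frac{35}{4} \approx 8.75$)
$t{\left(s \right)} = \frac{1583}{105}$ ($t{\left(s \right)} = \frac{106}{7} + \frac{6}{5 \left(-18\right)} = 106 \cdot \frac{1}{7} + \frac{6}{5} \left(- \frac{1}{18}\right) = \frac{106}{7} - \frac{1}{15} = \frac{1583}{105}$)
$\sqrt{I{\left(190 \right)} + t{\left(G \right)}} = \sqrt{-336 + \frac{1583}{105}} = \sqrt{- \frac{33697}{105}} = \frac{i \sqrt{3538185}}{105}$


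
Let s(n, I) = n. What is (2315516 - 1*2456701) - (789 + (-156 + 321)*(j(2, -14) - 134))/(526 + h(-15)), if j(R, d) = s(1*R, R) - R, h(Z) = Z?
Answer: -72124214/511 ≈ -1.4114e+5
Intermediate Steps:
j(R, d) = 0 (j(R, d) = 1*R - R = R - R = 0)
(2315516 - 1*2456701) - (789 + (-156 + 321)*(j(2, -14) - 134))/(526 + h(-15)) = (2315516 - 1*2456701) - (789 + (-156 + 321)*(0 - 134))/(526 - 15) = (2315516 - 2456701) - (789 + 165*(-134))/511 = -141185 - (789 - 22110)/511 = -141185 - (-21321)/511 = -141185 - 1*(-21321/511) = -141185 + 21321/511 = -72124214/511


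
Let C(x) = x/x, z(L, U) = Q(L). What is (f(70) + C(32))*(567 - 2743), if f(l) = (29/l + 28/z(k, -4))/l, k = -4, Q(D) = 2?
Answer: -3214496/1225 ≈ -2624.1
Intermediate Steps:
z(L, U) = 2
C(x) = 1
f(l) = (14 + 29/l)/l (f(l) = (29/l + 28/2)/l = (29/l + 28*(½))/l = (29/l + 14)/l = (14 + 29/l)/l)
(f(70) + C(32))*(567 - 2743) = ((29 + 14*70)/70² + 1)*(567 - 2743) = ((29 + 980)/4900 + 1)*(-2176) = ((1/4900)*1009 + 1)*(-2176) = (1009/4900 + 1)*(-2176) = (5909/4900)*(-2176) = -3214496/1225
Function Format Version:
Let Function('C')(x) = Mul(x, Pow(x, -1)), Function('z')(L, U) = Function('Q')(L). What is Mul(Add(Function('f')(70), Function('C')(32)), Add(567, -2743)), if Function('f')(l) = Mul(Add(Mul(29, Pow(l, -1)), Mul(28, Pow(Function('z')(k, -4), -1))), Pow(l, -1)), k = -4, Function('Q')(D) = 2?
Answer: Rational(-3214496, 1225) ≈ -2624.1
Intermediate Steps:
Function('z')(L, U) = 2
Function('C')(x) = 1
Function('f')(l) = Mul(Pow(l, -1), Add(14, Mul(29, Pow(l, -1)))) (Function('f')(l) = Mul(Add(Mul(29, Pow(l, -1)), Mul(28, Pow(2, -1))), Pow(l, -1)) = Mul(Add(Mul(29, Pow(l, -1)), Mul(28, Rational(1, 2))), Pow(l, -1)) = Mul(Add(Mul(29, Pow(l, -1)), 14), Pow(l, -1)) = Mul(Add(14, Mul(29, Pow(l, -1))), Pow(l, -1)) = Mul(Pow(l, -1), Add(14, Mul(29, Pow(l, -1)))))
Mul(Add(Function('f')(70), Function('C')(32)), Add(567, -2743)) = Mul(Add(Mul(Pow(70, -2), Add(29, Mul(14, 70))), 1), Add(567, -2743)) = Mul(Add(Mul(Rational(1, 4900), Add(29, 980)), 1), -2176) = Mul(Add(Mul(Rational(1, 4900), 1009), 1), -2176) = Mul(Add(Rational(1009, 4900), 1), -2176) = Mul(Rational(5909, 4900), -2176) = Rational(-3214496, 1225)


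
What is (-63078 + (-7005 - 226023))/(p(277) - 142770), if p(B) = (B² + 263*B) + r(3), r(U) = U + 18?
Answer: -98702/2277 ≈ -43.347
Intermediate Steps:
r(U) = 18 + U
p(B) = 21 + B² + 263*B (p(B) = (B² + 263*B) + (18 + 3) = (B² + 263*B) + 21 = 21 + B² + 263*B)
(-63078 + (-7005 - 226023))/(p(277) - 142770) = (-63078 + (-7005 - 226023))/((21 + 277² + 263*277) - 142770) = (-63078 - 233028)/((21 + 76729 + 72851) - 142770) = -296106/(149601 - 142770) = -296106/6831 = -296106*1/6831 = -98702/2277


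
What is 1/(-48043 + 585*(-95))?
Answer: -1/103618 ≈ -9.6508e-6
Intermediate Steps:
1/(-48043 + 585*(-95)) = 1/(-48043 - 55575) = 1/(-103618) = -1/103618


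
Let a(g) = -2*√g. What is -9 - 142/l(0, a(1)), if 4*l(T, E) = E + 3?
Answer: -577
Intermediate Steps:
l(T, E) = ¾ + E/4 (l(T, E) = (E + 3)/4 = (3 + E)/4 = ¾ + E/4)
-9 - 142/l(0, a(1)) = -9 - 142/(¾ + (-2*√1)/4) = -9 - 142/(¾ + (-2*1)/4) = -9 - 142/(¾ + (¼)*(-2)) = -9 - 142/(¾ - ½) = -9 - 142/(¼) = -9 + 4*(-142) = -9 - 568 = -577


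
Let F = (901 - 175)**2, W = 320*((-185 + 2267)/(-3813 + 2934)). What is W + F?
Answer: 154211188/293 ≈ 5.2632e+5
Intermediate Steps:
W = -222080/293 (W = 320*(2082/(-879)) = 320*(2082*(-1/879)) = 320*(-694/293) = -222080/293 ≈ -757.95)
F = 527076 (F = 726**2 = 527076)
W + F = -222080/293 + 527076 = 154211188/293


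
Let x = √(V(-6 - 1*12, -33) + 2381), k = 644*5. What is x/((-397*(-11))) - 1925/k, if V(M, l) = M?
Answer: -55/92 + √2363/4367 ≈ -0.58669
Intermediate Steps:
k = 3220
x = √2363 (x = √((-6 - 1*12) + 2381) = √((-6 - 12) + 2381) = √(-18 + 2381) = √2363 ≈ 48.611)
x/((-397*(-11))) - 1925/k = √2363/((-397*(-11))) - 1925/3220 = √2363/4367 - 1925*1/3220 = √2363*(1/4367) - 55/92 = √2363/4367 - 55/92 = -55/92 + √2363/4367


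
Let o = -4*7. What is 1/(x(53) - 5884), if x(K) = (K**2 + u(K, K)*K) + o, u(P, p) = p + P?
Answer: 1/2515 ≈ 0.00039761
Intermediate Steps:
u(P, p) = P + p
o = -28
x(K) = -28 + 3*K**2 (x(K) = (K**2 + (K + K)*K) - 28 = (K**2 + (2*K)*K) - 28 = (K**2 + 2*K**2) - 28 = 3*K**2 - 28 = -28 + 3*K**2)
1/(x(53) - 5884) = 1/((-28 + 3*53**2) - 5884) = 1/((-28 + 3*2809) - 5884) = 1/((-28 + 8427) - 5884) = 1/(8399 - 5884) = 1/2515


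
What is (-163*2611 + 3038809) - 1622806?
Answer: 990410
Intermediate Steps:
(-163*2611 + 3038809) - 1622806 = (-425593 + 3038809) - 1622806 = 2613216 - 1622806 = 990410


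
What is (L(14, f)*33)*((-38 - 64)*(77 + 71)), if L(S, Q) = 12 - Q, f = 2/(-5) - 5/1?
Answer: -43340616/5 ≈ -8.6681e+6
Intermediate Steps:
f = -27/5 (f = 2*(-⅕) - 5*1 = -⅖ - 5 = -27/5 ≈ -5.4000)
(L(14, f)*33)*((-38 - 64)*(77 + 71)) = ((12 - 1*(-27/5))*33)*((-38 - 64)*(77 + 71)) = ((12 + 27/5)*33)*(-102*148) = ((87/5)*33)*(-15096) = (2871/5)*(-15096) = -43340616/5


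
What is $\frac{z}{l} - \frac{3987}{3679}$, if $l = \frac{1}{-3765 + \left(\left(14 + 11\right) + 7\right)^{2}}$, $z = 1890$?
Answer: $- \frac{19059026697}{3679} \approx -5.1805 \cdot 10^{6}$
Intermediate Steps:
$l = - \frac{1}{2741}$ ($l = \frac{1}{-3765 + \left(25 + 7\right)^{2}} = \frac{1}{-3765 + 32^{2}} = \frac{1}{-3765 + 1024} = \frac{1}{-2741} = - \frac{1}{2741} \approx -0.00036483$)
$\frac{z}{l} - \frac{3987}{3679} = \frac{1890}{- \frac{1}{2741}} - \frac{3987}{3679} = 1890 \left(-2741\right) - \frac{3987}{3679} = -5180490 - \frac{3987}{3679} = - \frac{19059026697}{3679}$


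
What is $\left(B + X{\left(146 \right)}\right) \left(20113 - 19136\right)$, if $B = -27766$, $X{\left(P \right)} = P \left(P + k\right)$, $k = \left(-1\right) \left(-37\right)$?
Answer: $-1023896$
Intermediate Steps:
$k = 37$
$X{\left(P \right)} = P \left(37 + P\right)$ ($X{\left(P \right)} = P \left(P + 37\right) = P \left(37 + P\right)$)
$\left(B + X{\left(146 \right)}\right) \left(20113 - 19136\right) = \left(-27766 + 146 \left(37 + 146\right)\right) \left(20113 - 19136\right) = \left(-27766 + 146 \cdot 183\right) 977 = \left(-27766 + 26718\right) 977 = \left(-1048\right) 977 = -1023896$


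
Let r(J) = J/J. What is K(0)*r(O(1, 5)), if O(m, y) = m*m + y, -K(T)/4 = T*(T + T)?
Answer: 0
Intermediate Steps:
K(T) = -8*T² (K(T) = -4*T*(T + T) = -4*T*2*T = -8*T²)
O(m, y) = y + m² (O(m, y) = m² + y = y + m²)
r(J) = 1
K(0)*r(O(1, 5)) = -8*0²*1 = -8*0*1 = 0*1 = 0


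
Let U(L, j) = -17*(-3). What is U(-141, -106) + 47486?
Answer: 47537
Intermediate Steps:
U(L, j) = 51
U(-141, -106) + 47486 = 51 + 47486 = 47537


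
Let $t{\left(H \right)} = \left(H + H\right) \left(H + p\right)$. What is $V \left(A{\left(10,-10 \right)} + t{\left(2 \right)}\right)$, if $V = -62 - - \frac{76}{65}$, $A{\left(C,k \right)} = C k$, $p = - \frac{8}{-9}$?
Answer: $\frac{1049128}{195} \approx 5380.1$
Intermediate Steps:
$p = \frac{8}{9}$ ($p = \left(-8\right) \left(- \frac{1}{9}\right) = \frac{8}{9} \approx 0.88889$)
$t{\left(H \right)} = 2 H \left(\frac{8}{9} + H\right)$ ($t{\left(H \right)} = \left(H + H\right) \left(H + \frac{8}{9}\right) = 2 H \left(\frac{8}{9} + H\right)$)
$V = - \frac{3954}{65}$ ($V = -62 - \left(-76\right) \frac{1}{65} = -62 - - \frac{76}{65} = -62 + \frac{76}{65} = - \frac{3954}{65} \approx -60.831$)
$V \left(A{\left(10,-10 \right)} + t{\left(2 \right)}\right) = - \frac{3954 \left(10 \left(-10\right) + \frac{2}{9} \cdot 2 \left(8 + 9 \cdot 2\right)\right)}{65} = - \frac{3954 \left(-100 + \frac{2}{9} \cdot 2 \left(8 + 18\right)\right)}{65} = - \frac{3954 \left(-100 + \frac{2}{9} \cdot 2 \cdot 26\right)}{65} = - \frac{3954 \left(-100 + \frac{104}{9}\right)}{65} = \left(- \frac{3954}{65}\right) \left(- \frac{796}{9}\right) = \frac{1049128}{195}$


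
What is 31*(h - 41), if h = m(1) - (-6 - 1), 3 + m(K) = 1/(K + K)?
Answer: -2263/2 ≈ -1131.5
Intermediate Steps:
m(K) = -3 + 1/(2*K) (m(K) = -3 + 1/(K + K) = -3 + 1/(2*K))
h = 9/2 (h = (-3 + (1/2)/1) - (-6 - 1) = (-3 + (1/2)*1) - 1*(-7) = (-3 + 1/2) + 7 = -5/2 + 7 = 9/2 ≈ 4.5000)
31*(h - 41) = 31*(9/2 - 41) = 31*(-73/2) = -2263/2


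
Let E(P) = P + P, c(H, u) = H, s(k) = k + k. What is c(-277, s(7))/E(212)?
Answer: -277/424 ≈ -0.65330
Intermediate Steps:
s(k) = 2*k
E(P) = 2*P
c(-277, s(7))/E(212) = -277/(2*212) = -277/424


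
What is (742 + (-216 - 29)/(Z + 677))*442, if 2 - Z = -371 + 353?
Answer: 13440154/41 ≈ 3.2781e+5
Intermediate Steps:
Z = 20 (Z = 2 - (-371 + 353) = 2 - 1*(-18) = 2 + 18 = 20)
(742 + (-216 - 29)/(Z + 677))*442 = (742 + (-216 - 29)/(20 + 677))*442 = (742 - 245/697)*442 = (516929/697)*442 = 13440154/41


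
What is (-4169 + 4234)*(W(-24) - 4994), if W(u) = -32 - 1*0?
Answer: -326690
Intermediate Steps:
W(u) = -32 (W(u) = -32 + 0 = -32)
(-4169 + 4234)*(W(-24) - 4994) = (-4169 + 4234)*(-32 - 4994) = 65*(-5026) = -326690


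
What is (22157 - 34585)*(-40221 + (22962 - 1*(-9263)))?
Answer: 99374288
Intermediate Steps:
(22157 - 34585)*(-40221 + (22962 - 1*(-9263))) = -12428*(-40221 + (22962 + 9263)) = -12428*(-40221 + 32225) = -12428*(-7996) = 99374288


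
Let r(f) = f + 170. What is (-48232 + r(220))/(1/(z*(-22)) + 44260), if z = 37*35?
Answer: -1363018580/1260967399 ≈ -1.0809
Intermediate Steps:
z = 1295
r(f) = 170 + f
(-48232 + r(220))/(1/(z*(-22)) + 44260) = (-48232 + (170 + 220))/(1/(1295*(-22)) + 44260) = (-48232 + 390)/(1/(-28490) + 44260) = -47842/(-1/28490 + 44260) = -47842/1260967399/28490 = -47842*28490/1260967399 = -1363018580/1260967399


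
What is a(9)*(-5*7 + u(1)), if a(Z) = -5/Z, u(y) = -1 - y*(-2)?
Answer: 170/9 ≈ 18.889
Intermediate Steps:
u(y) = -1 + 2*y (u(y) = -1 - (-2)*y = -1 + 2*y)
a(9)*(-5*7 + u(1)) = (-5/9)*(-5*7 + (-1 + 2*1)) = (-5*⅑)*(-35 + (-1 + 2)) = -5*(-35 + 1)/9 = -5/9*(-34) = 170/9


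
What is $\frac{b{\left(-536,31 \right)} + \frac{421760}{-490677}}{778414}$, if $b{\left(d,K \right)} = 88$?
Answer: $\frac{21378908}{190974923139} \approx 0.00011195$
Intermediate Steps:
$\frac{b{\left(-536,31 \right)} + \frac{421760}{-490677}}{778414} = \frac{88 + \frac{421760}{-490677}}{778414} = \left(88 + 421760 \left(- \frac{1}{490677}\right)\right) \frac{1}{778414} = \left(88 - \frac{421760}{490677}\right) \frac{1}{778414} = \frac{42757816}{490677} \cdot \frac{1}{778414} = \frac{21378908}{190974923139}$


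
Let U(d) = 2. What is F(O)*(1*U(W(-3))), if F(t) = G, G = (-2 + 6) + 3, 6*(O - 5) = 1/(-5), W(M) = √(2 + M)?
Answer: 14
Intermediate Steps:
O = 149/30 (O = 5 + (⅙)/(-5) = 5 + (⅙)*(-⅕) = 5 - 1/30 = 149/30 ≈ 4.9667)
G = 7 (G = 4 + 3 = 7)
F(t) = 7
F(O)*(1*U(W(-3))) = 7*(1*2) = 7*2 = 14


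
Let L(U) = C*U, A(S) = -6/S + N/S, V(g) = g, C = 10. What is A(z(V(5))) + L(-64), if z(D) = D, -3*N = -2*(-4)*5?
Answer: -9658/15 ≈ -643.87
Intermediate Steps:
N = -40/3 (N = -(-2*(-4))*5/3 = -8*5/3 = -⅓*40 = -40/3 ≈ -13.333)
A(S) = -58/(3*S) (A(S) = -6/S - 40/(3*S) = -58/(3*S))
L(U) = 10*U
A(z(V(5))) + L(-64) = -58/3/5 + 10*(-64) = -58/3*⅕ - 640 = -58/15 - 640 = -9658/15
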